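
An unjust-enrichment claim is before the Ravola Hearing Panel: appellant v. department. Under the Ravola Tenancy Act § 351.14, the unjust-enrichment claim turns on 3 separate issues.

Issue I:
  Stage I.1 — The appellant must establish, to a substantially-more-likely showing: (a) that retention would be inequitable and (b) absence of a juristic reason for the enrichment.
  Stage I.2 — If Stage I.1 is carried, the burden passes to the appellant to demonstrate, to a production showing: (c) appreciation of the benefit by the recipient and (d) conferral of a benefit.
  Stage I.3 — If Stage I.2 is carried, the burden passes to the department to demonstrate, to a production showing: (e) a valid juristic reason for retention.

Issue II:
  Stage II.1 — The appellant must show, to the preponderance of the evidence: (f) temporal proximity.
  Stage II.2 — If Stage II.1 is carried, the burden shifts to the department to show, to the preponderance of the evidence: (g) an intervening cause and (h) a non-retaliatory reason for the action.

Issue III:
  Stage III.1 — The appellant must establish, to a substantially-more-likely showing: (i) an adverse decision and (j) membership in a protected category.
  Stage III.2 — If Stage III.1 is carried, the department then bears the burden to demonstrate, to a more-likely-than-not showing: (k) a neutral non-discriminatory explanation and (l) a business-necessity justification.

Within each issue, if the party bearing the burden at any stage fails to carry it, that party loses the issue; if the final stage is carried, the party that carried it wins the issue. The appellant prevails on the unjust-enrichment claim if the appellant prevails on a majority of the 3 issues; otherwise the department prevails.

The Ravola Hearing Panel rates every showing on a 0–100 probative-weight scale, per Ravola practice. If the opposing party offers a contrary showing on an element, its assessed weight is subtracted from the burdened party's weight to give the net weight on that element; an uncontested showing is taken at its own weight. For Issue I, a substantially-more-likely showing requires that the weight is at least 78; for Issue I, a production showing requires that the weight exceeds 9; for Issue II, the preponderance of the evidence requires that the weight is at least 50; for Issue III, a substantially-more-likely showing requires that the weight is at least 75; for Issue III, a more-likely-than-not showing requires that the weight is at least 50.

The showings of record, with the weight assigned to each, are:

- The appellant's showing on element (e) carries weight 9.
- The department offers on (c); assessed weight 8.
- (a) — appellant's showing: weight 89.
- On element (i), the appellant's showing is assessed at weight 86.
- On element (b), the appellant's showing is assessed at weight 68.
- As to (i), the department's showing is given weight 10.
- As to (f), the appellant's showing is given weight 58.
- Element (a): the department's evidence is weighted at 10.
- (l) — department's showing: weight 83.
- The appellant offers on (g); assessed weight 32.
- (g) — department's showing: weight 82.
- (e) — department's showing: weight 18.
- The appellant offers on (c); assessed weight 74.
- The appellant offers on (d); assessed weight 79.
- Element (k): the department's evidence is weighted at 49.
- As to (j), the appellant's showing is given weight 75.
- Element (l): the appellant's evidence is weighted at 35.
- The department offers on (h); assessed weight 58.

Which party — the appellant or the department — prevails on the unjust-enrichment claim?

department

— Issue I —
Stage I.1 — burden on appellant; standard: a substantially-more-likely showing (weight is at least 78).
    (a): 89 − 10 = 79 ≥ 78 [met]
    (b): 68 < 78 [not met]
  The appellant does not carry Stage I.1.
The analysis ends at Stage I.1; the department prevails on this issue.
— Issue II —
At Stage II.1 the appellant must meet the preponderance of the evidence (weight is at least 50): on (f) the weight is 58, which does reach 50, so (f) meets the standard.
  All elements met. The burden passes to the department.
At Stage II.2 the department must meet the preponderance of the evidence (weight is at least 50): on (g) the weight is 82 less the opposing 32 gives net 50, which does reach 50, so (g) meets the standard; on (h) the weight is 58, ≥ 50, so (h) meets the standard.
  Stage II.2 carried; the final stage is satisfied.
With every stage satisfied, the department prevails on this issue.
— Issue III —
Stage III.1 (appellant, a substantially-more-likely showing, weight is at least 75): (i) net 86−10=76 ≥ 75 — meets; (j) 75 ≥ 75 — meets.
  Stage III.1 is satisfied; the onus moves to the department.
Stage III.2 (department, a more-likely-than-not showing, weight is at least 50): (k) 49 < 50 — fails; (l) net 83−35=48 < 50 — fails.
  Stage III.2 not carried; the department fails its burden.
The appellant prevails on this issue.
Per-issue: Issue I → department; Issue II → department; Issue III → appellant. The appellant must prevail on a majority of issues; overall, the department prevails.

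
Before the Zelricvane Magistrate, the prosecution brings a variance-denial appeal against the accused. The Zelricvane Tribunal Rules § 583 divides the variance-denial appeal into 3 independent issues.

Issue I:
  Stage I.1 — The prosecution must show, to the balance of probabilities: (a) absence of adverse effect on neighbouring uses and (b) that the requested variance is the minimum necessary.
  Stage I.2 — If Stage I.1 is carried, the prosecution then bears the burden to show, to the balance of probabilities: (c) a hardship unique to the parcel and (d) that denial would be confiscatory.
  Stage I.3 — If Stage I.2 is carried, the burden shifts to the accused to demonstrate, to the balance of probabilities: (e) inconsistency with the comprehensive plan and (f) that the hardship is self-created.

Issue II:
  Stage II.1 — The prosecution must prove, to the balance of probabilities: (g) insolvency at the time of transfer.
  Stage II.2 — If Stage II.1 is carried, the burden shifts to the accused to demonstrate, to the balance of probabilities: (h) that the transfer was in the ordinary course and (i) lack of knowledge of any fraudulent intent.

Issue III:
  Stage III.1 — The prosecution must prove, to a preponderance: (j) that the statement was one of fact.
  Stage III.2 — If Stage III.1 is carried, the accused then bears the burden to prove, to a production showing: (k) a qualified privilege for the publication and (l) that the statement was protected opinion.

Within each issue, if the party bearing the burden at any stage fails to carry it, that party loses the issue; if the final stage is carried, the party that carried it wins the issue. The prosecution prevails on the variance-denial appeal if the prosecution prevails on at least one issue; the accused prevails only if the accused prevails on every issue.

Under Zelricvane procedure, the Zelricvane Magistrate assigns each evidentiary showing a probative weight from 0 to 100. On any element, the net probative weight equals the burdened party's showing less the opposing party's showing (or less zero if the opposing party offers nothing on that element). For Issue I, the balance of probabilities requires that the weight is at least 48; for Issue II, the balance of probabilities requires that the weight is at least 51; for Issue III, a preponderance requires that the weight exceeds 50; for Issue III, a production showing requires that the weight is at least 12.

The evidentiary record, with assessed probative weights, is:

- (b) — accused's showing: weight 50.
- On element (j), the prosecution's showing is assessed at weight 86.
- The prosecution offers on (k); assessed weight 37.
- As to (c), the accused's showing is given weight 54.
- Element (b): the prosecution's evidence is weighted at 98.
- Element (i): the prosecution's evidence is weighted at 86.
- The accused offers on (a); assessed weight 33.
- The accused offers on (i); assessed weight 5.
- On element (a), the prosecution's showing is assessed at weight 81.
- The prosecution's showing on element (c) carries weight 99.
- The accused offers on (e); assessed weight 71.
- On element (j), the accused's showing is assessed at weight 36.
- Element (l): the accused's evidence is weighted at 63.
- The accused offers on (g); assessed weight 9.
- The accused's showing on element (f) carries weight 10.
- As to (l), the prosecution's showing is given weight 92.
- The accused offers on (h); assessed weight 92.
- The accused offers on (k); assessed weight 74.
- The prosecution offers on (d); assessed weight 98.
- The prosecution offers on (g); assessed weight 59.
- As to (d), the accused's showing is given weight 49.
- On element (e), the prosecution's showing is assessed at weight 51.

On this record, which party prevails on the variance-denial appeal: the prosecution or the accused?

— Issue I —
At Stage I.1 the prosecution must meet the balance of probabilities (weight is at least 48): on (a) the weight is 81 less the opposing 33 gives net 48, ≥ 48, so (a) meets the standard; on (b) the weight is 98 less the opposing 50 gives net 48, which does reach 48, so (b) meets the standard.
  All elements met. The prosecution retains the burden for Stage I.2.
At Stage I.2 the prosecution must meet the balance of probabilities (weight is at least 48): on (c) the weight is 99 less the opposing 54 gives net 45, which does not reach 48, so (c) does not meet the standard; on (d) the weight is 98 less the opposing 49 gives net 49, which does reach 48, so (d) meets the standard.
  The prosecution does not carry Stage I.2.
The analysis ends at Stage I.2; the accused prevails on this issue.
— Issue II —
At Stage II.1 the prosecution must meet the balance of probabilities (weight is at least 51): on (g) the weight is 59 less the opposing 9 gives net 50, which does not reach 51, so (g) does not meet the standard.
  The prosecution does not carry Stage II.1.
The accused prevails on this issue.
— Issue III —
Stage III.1 (prosecution, a preponderance, weight exceeds 50): (j) net 86−36=50 ≤ 50 — fails.
  Stage III.1 not carried; the prosecution fails its burden.
The analysis ends at Stage III.1; the accused prevails on this issue.
Per-issue: Issue I → accused; Issue II → accused; Issue III → accused. The prosecution must prevail on at least one issue; overall, the accused prevails.

accused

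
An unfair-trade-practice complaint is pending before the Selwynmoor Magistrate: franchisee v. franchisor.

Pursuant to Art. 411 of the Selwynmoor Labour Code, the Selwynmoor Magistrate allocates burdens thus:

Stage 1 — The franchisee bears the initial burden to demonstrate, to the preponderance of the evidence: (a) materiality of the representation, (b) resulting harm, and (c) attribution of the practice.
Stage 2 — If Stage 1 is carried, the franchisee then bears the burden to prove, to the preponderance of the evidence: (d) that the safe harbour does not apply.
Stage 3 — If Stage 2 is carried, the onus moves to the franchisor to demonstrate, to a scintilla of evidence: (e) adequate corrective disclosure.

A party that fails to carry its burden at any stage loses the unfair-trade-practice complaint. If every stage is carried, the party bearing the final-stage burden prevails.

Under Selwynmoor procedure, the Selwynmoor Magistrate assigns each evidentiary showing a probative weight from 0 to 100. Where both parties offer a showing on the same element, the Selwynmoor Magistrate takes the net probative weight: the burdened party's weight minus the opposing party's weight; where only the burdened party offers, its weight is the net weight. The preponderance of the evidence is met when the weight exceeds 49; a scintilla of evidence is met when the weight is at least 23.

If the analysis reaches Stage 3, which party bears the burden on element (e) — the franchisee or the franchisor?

franchisor

Stage 3's rule assigns the burden to the franchisor (to a scintilla of evidence).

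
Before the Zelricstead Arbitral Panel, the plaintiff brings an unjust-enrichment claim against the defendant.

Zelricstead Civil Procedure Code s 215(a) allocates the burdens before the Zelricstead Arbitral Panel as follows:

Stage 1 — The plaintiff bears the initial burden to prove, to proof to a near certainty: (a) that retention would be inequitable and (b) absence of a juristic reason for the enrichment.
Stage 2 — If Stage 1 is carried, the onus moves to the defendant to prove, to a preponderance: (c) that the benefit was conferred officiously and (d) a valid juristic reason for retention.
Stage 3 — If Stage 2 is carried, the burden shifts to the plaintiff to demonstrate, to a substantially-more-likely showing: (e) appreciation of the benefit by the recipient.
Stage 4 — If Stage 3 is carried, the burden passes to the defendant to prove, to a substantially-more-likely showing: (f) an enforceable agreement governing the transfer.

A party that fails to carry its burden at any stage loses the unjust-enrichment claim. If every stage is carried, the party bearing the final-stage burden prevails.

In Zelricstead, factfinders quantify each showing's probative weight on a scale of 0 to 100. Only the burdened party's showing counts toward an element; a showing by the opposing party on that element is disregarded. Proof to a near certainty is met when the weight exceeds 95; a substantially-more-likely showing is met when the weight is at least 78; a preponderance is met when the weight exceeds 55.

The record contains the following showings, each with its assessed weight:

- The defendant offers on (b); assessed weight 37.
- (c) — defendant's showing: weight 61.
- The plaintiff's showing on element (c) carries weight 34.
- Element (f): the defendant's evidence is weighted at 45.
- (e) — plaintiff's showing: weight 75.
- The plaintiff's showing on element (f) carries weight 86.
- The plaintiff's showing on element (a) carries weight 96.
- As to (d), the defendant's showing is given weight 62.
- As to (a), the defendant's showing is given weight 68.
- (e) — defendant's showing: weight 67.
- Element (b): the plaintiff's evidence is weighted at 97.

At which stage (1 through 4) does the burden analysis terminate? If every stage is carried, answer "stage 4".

stage 3

Stage 1 — burden on plaintiff; standard: proof to a near certainty (weight exceeds 95).
    (a): 96 (defendant's 68 disregarded) > 95 [met]
    (b): 97 (defendant's 37 disregarded) > 95 [met]
  The plaintiff carries Stage 1; the defendant now bears the burden.
Stage 2 — burden on defendant; standard: a preponderance (weight exceeds 55).
    (c): 61 (plaintiff's 34 disregarded) > 55 [met]
    (d): 62 > 55 [met]
  The defendant carries Stage 2; the plaintiff now bears the burden.
Stage 3 — burden on plaintiff; standard: a substantially-more-likely showing (weight is at least 78).
    (e): 75 (defendant's 67 disregarded) < 78 [not met]
  The plaintiff does not carry Stage 3.
The analysis ends at Stage 3; the defendant prevails.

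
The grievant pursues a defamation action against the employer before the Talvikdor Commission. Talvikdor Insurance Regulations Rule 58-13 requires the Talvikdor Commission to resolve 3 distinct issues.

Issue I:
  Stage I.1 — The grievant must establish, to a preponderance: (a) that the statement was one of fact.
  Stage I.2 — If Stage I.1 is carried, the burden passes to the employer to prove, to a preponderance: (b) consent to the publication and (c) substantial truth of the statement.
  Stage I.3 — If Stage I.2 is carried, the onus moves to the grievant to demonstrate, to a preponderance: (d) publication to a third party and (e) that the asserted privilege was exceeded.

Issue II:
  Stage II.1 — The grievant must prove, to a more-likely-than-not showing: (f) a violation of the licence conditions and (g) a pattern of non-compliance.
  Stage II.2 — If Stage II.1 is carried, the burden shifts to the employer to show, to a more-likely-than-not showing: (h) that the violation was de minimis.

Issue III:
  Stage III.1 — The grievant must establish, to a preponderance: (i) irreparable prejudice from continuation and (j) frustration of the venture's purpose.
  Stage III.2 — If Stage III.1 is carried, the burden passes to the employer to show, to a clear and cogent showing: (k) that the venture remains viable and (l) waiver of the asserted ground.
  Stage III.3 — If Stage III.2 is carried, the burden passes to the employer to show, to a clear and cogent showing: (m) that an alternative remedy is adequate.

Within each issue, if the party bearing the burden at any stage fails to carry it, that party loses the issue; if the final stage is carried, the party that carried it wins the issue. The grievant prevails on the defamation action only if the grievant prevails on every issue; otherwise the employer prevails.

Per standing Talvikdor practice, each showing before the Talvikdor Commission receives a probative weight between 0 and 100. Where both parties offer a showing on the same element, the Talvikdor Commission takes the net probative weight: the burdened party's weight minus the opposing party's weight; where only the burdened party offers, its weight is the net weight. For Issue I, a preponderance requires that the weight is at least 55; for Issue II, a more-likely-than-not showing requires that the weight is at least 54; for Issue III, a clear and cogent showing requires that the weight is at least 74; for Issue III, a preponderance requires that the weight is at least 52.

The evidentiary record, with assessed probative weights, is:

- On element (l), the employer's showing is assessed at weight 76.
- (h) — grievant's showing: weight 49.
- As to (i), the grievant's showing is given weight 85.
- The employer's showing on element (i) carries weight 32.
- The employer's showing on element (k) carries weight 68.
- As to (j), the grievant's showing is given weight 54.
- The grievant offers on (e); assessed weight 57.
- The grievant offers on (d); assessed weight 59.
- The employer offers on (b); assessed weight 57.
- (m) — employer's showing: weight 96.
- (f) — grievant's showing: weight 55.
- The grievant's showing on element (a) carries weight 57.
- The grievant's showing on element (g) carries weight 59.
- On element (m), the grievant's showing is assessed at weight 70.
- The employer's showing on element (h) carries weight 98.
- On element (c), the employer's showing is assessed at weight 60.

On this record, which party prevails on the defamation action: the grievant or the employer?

grievant

— Issue I —
At Stage I.1 the grievant must meet a preponderance (weight is at least 55): on (a) the weight is 57, ≥ 55, so (a) meets the standard.
  All elements met. The burden passes to the employer.
At Stage I.2 the employer must meet a preponderance (weight is at least 55): on (b) the weight is 57, which does reach 55, so (b) meets the standard; on (c) the weight is 60, ≥ 55, so (c) meets the standard.
  Stage I.2 is satisfied; the onus moves to the grievant.
At Stage I.3 the grievant must meet a preponderance (weight is at least 55): on (d) the weight is 59, ≥ 55, so (d) meets the standard; on (e) the weight is 57, ≥ 55, so (e) meets the standard.
  All elements met at the final stage.
With every stage satisfied, the grievant prevails on this issue.
— Issue II —
At Stage II.1 the grievant must meet a more-likely-than-not showing (weight is at least 54): on (f) the weight is 55, ≥ 54, so (f) meets the standard; on (g) the weight is 59, ≥ 54, so (g) meets the standard.
  The grievant carries Stage II.1; the employer now bears the burden.
At Stage II.2 the employer must meet a more-likely-than-not showing (weight is at least 54): on (h) the weight is 98 less the opposing 49 gives net 49, which does not reach 54, so (h) does not meet the standard.
  The employer does not carry Stage II.2.
The grievant prevails on this issue.
— Issue III —
At Stage III.1 the grievant must meet a preponderance (weight is at least 52): on (i) the weight is 85 less the opposing 32 gives net 53, which does reach 52, so (i) meets the standard; on (j) the weight is 54, ≥ 52, so (j) meets the standard.
  All elements met. The burden passes to the employer.
At Stage III.2 the employer must meet a clear and cogent showing (weight is at least 74): on (k) the weight is 68, which does not reach 74, so (k) does not meet the standard; on (l) the weight is 76, ≥ 74, so (l) meets the standard.
  Not every element is met, so the employer fails to carry Stage III.2.
The analysis ends at Stage III.2; the grievant prevails on this issue.
Per-issue: Issue I → grievant; Issue II → grievant; Issue III → grievant. The grievant must prevail on every issue; overall, the grievant prevails.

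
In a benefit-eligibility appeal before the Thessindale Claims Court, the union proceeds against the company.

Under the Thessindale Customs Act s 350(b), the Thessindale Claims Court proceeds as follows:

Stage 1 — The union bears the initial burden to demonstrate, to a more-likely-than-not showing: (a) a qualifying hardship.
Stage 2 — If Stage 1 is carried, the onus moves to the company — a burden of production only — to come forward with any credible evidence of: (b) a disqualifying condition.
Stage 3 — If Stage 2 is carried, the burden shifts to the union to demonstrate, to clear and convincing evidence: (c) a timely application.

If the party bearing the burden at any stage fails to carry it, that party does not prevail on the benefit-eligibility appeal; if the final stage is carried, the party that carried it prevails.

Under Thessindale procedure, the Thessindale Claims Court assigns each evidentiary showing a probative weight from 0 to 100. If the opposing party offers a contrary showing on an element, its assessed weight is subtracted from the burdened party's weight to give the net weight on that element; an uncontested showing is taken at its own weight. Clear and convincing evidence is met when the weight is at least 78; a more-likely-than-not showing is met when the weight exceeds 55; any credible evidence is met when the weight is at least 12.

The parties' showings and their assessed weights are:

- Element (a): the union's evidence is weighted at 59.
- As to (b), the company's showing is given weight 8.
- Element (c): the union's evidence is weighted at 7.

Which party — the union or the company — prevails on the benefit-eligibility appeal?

Stage 1 — burden on union; standard: a more-likely-than-not showing (weight exceeds 55).
    (a): 59 > 55 [met]
  Stage 1 carried; the burden shifts to the company.
Stage 2 — burden on company; standard: any credible evidence (weight is at least 12).
    (b): 8 < 12 [not met]
  Stage 2 not carried; the company fails its burden.
So the union prevails.

union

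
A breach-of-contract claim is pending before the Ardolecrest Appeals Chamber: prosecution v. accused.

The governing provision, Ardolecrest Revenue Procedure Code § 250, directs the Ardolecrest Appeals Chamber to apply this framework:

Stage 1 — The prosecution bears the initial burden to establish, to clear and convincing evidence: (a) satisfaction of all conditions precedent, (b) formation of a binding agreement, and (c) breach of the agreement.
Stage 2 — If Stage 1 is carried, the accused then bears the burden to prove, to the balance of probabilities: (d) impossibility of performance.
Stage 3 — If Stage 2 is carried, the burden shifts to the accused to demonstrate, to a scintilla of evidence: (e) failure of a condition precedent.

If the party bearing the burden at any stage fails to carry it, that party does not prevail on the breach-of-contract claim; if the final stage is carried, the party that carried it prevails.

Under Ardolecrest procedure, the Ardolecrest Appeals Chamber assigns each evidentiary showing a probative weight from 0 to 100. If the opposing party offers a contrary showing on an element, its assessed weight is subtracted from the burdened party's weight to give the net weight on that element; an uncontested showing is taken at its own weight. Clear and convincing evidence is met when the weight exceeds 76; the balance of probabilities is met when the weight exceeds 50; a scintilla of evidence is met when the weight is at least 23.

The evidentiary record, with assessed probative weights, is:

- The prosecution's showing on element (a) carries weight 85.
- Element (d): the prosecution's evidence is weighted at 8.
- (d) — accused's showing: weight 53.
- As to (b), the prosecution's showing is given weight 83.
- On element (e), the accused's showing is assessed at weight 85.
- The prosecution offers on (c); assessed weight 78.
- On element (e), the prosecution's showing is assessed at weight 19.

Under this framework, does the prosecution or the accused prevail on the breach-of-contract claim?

prosecution

Stage 1 (prosecution, clear and convincing evidence, weight exceeds 76): (a) 85 > 76 — meets; (b) 83 > 76 — meets; (c) 78 > 76 — meets.
  All elements met. The burden passes to the accused.
Stage 2 (accused, the balance of probabilities, weight exceeds 50): (d) net 53−8=45 ≤ 50 — fails.
  Not every element is met, so the accused fails to carry Stage 2.
The analysis ends at Stage 2; the prosecution prevails.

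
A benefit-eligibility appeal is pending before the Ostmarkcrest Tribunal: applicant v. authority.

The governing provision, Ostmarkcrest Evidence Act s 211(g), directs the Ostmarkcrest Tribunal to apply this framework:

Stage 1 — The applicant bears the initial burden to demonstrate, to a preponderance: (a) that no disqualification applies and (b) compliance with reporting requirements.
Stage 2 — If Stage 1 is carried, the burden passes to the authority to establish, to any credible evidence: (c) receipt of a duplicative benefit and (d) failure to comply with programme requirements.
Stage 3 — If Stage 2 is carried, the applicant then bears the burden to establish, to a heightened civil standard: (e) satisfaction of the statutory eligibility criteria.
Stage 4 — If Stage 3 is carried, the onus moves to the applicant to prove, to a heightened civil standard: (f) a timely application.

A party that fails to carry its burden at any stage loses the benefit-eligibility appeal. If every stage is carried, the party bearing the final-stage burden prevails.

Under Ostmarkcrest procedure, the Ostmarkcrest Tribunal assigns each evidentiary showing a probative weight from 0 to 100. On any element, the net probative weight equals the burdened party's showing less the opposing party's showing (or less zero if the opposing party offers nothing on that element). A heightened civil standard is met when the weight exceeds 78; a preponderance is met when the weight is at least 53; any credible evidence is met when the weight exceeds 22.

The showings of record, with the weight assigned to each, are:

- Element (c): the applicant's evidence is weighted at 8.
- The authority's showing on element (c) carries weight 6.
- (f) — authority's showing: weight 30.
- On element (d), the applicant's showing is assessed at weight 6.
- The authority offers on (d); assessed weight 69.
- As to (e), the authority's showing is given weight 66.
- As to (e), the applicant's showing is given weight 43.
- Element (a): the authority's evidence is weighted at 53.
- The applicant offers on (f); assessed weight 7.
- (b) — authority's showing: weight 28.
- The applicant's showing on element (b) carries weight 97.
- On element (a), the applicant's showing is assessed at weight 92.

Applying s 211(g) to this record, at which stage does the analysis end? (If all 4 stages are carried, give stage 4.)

At Stage 1 the applicant must meet a preponderance (weight is at least 53): on (a) the weight is 92 less the opposing 53 gives net 39, < 53, so (a) does not meet the standard; on (b) the weight is 97 less the opposing 28 gives net 69, ≥ 53, so (b) meets the standard.
  Not every element is met, so the applicant fails to carry Stage 1.
The analysis ends at Stage 1; the authority prevails.

stage 1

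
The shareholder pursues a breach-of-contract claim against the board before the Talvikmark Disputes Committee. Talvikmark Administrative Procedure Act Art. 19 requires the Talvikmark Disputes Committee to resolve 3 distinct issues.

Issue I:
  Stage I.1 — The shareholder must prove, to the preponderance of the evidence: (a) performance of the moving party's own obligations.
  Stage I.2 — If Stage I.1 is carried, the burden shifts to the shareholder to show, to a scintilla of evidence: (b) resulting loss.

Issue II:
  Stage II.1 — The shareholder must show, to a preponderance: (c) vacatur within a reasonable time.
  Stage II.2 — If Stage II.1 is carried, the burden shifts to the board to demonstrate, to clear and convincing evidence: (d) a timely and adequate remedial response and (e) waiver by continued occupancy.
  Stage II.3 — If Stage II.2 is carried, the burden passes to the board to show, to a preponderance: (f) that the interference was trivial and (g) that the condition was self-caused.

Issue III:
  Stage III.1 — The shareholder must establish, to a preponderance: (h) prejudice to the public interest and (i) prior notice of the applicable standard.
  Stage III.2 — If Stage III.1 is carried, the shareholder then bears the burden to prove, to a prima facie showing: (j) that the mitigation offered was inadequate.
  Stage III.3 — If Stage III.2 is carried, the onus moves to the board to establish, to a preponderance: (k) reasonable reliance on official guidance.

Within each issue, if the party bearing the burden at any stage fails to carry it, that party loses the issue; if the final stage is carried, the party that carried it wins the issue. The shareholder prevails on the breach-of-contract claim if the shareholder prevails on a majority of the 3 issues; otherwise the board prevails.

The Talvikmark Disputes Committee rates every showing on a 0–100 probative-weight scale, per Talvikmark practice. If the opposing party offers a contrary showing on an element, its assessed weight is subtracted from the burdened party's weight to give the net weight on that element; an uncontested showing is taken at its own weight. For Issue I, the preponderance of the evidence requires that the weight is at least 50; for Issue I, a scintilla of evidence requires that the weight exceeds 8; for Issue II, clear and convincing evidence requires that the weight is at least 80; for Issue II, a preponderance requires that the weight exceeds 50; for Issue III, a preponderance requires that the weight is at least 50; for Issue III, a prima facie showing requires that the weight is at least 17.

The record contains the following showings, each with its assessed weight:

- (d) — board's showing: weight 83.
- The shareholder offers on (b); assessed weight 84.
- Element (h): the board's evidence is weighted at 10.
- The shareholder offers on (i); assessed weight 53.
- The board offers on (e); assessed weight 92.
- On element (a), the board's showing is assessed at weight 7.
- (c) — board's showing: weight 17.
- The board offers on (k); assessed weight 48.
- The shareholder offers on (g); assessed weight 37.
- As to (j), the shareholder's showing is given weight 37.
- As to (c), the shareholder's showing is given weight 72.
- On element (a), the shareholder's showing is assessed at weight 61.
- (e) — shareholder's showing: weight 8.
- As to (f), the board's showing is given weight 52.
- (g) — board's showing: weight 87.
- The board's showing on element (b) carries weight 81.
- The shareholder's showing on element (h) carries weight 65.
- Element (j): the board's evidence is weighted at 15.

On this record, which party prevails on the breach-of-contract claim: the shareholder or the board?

— Issue I —
Stage I.1 — burden on shareholder; standard: the preponderance of the evidence (weight is at least 50).
    (a): 61 − 7 = 54 ≥ 50 [met]
  Stage I.1 carried; the burden remains with the shareholder.
Stage I.2 — burden on shareholder; standard: a scintilla of evidence (weight exceeds 8).
    (b): 84 − 81 = 3 ≤ 8 [not met]
  Stage I.2 not carried; the shareholder fails its burden.
The analysis ends at Stage I.2; the board prevails on this issue.
— Issue II —
At Stage II.1 the shareholder must meet a preponderance (weight exceeds 50): on (c) the weight is 72 less the opposing 17 gives net 55, which does exceed 50, so (c) meets the standard.
  The shareholder carries Stage II.1; the board now bears the burden.
At Stage II.2 the board must meet clear and convincing evidence (weight is at least 80): on (d) the weight is 83, which does reach 80, so (d) meets the standard; on (e) the weight is 92 less the opposing 8 gives net 84, which does reach 80, so (e) meets the standard.
  Stage II.2 is satisfied; the board continues to bear the burden.
At Stage II.3 the board must meet a preponderance (weight exceeds 50): on (f) the weight is 52, which does exceed 50, so (f) meets the standard; on (g) the weight is 87 less the opposing 37 gives net 50, which does not exceed 50, so (g) does not meet the standard.
  The board does not carry Stage II.3.
The shareholder prevails on this issue.
— Issue III —
Stage III.1 (shareholder, a preponderance, weight is at least 50): (h) net 65−10=55 ≥ 50 — meets; (i) 53 ≥ 50 — meets.
  All elements met. The shareholder retains the burden for Stage III.2.
Stage III.2 (shareholder, a prima facie showing, weight is at least 17): (j) net 37−15=22 ≥ 17 — meets.
  Stage III.2 carried; the burden shifts to the board.
Stage III.3 (board, a preponderance, weight is at least 50): (k) 48 < 50 — fails.
  The board does not carry Stage III.3.
The shareholder prevails on this issue.
Per-issue: Issue I → board; Issue II → shareholder; Issue III → shareholder. The shareholder must prevail on a majority of issues; overall, the shareholder prevails.

shareholder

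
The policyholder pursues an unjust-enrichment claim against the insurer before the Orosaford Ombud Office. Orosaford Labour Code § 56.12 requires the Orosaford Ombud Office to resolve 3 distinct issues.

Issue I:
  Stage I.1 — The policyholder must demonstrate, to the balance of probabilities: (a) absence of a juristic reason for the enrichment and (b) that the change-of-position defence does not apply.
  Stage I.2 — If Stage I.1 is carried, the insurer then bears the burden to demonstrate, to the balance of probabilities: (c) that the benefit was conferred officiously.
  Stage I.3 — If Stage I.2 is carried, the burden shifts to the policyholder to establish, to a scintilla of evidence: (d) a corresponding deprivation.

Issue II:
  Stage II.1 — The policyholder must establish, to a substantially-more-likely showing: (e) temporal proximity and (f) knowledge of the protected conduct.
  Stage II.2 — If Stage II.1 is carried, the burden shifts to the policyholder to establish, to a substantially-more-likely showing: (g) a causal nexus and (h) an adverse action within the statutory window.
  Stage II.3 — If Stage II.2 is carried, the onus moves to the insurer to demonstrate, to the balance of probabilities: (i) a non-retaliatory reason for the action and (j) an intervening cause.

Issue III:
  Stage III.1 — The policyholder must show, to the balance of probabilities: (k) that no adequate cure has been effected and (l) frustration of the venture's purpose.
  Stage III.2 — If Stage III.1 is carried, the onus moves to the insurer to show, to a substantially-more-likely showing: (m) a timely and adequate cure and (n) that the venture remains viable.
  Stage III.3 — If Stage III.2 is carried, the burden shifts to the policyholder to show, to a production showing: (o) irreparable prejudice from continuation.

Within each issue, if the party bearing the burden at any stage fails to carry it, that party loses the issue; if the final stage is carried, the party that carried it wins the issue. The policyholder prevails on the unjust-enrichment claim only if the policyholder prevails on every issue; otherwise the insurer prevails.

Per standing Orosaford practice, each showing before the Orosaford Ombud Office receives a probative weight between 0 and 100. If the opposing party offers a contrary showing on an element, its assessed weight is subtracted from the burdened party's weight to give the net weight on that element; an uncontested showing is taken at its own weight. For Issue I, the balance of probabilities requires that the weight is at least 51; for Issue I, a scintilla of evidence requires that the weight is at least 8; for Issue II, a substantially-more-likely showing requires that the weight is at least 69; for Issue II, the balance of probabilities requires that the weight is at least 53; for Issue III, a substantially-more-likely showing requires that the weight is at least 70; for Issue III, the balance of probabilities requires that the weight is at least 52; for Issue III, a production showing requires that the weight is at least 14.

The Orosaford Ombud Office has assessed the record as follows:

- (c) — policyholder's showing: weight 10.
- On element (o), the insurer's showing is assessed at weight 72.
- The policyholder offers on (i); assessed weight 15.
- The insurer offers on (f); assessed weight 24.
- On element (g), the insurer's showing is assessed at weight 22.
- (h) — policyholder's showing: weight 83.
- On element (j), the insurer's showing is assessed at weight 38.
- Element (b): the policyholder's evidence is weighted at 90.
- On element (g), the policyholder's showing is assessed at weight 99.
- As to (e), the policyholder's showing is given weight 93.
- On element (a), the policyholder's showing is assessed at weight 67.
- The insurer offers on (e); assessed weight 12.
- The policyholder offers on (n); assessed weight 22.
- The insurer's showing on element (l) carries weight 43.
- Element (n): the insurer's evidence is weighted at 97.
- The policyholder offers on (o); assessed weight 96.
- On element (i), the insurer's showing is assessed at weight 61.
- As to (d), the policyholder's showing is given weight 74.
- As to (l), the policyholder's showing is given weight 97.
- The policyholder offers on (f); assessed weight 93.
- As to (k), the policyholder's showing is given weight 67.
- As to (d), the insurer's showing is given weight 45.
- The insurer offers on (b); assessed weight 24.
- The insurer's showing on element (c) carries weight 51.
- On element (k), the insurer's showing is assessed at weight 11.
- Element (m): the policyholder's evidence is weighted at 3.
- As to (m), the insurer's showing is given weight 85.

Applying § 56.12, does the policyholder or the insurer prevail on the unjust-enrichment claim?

policyholder

— Issue I —
Stage I.1 (policyholder, the balance of probabilities, weight is at least 51): (a) 67 ≥ 51 — meets; (b) net 90−24=66 ≥ 51 — meets.
  Stage I.1 is satisfied; the onus moves to the insurer.
Stage I.2 (insurer, the balance of probabilities, weight is at least 51): (c) net 51−10=41 < 51 — fails.
  The insurer does not carry Stage I.2.
The analysis ends at Stage I.2; the policyholder prevails on this issue.
— Issue II —
At Stage II.1 the policyholder must meet a substantially-more-likely showing (weight is at least 69): on (e) the weight is 93 less the opposing 12 gives net 81, ≥ 69, so (e) meets the standard; on (f) the weight is 93 less the opposing 24 gives net 69, ≥ 69, so (f) meets the standard.
  Stage II.1 is satisfied; the policyholder continues to bear the burden.
At Stage II.2 the policyholder must meet a substantially-more-likely showing (weight is at least 69): on (g) the weight is 99 less the opposing 22 gives net 77, which does reach 69, so (g) meets the standard; on (h) the weight is 83, ≥ 69, so (h) meets the standard.
  Stage II.2 is satisfied; the onus moves to the insurer.
At Stage II.3 the insurer must meet the balance of probabilities (weight is at least 53): on (i) the weight is 61 less the opposing 15 gives net 46, < 53, so (i) does not meet the standard; on (j) the weight is 38, which does not reach 53, so (j) does not meet the standard.
  The insurer does not carry Stage II.3.
So the policyholder prevails on this issue.
— Issue III —
Stage III.1 — burden on policyholder; standard: the balance of probabilities (weight is at least 52).
    (k): 67 − 11 = 56 ≥ 52 [met]
    (l): 97 − 43 = 54 ≥ 52 [met]
  The policyholder carries Stage III.1; the insurer now bears the burden.
Stage III.2 — burden on insurer; standard: a substantially-more-likely showing (weight is at least 70).
    (m): 85 − 3 = 82 ≥ 70 [met]
    (n): 97 − 22 = 75 ≥ 70 [met]
  Stage III.2 is satisfied; the onus moves to the policyholder.
Stage III.3 — burden on policyholder; standard: a production showing (weight is at least 14).
    (o): 96 − 72 = 24 ≥ 14 [met]
  Stage III.3 carried; the final stage is satisfied.
With every stage satisfied, the policyholder prevails on this issue.
Per-issue: Issue I → policyholder; Issue II → policyholder; Issue III → policyholder. The policyholder must prevail on every issue; overall, the policyholder prevails.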